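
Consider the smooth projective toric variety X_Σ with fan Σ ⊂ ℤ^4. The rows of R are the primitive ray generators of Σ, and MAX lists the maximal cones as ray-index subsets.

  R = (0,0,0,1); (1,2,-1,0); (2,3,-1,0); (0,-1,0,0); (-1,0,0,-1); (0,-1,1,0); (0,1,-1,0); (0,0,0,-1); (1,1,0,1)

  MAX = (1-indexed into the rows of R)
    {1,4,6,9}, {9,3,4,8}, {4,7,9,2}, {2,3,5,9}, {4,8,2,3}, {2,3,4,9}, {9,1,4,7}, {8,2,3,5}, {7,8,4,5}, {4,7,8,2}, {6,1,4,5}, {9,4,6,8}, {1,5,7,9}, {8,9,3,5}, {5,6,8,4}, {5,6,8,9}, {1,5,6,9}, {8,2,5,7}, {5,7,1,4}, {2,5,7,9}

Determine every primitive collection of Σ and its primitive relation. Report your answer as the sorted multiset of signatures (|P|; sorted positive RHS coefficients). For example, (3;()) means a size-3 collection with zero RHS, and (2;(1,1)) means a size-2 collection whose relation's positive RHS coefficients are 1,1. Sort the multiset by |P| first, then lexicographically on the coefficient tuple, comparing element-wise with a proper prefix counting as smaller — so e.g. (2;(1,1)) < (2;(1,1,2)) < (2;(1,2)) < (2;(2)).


12 minimal non-faces of Δ(Σ) (on 9 rays):

  • {1,8}:  v_{1} + v_{8} = 0  ⟹  sig = (2;())
  • {6,7}:  v_{6} + v_{7} = 0  ⟹  sig = (2;())
  • {1,2}:  v_{1} + v_{2} = v_{7} + v_{9}  ⟹  sig = (2;(1,1))
  • {1,3}:  v_{1} + v_{3} = v_{2} + v_{9}  ⟹  sig = (2;(1,1))
  • {2,6}:  v_{2} + v_{6} = v_{8} + v_{9}  ⟹  sig = (2;(1,1))
  • {3,7}:  v_{3} + v_{7} = 2·v_{2}  ⟹  sig = (2;(2))
  • {3,6}:  v_{3} + v_{6} = 2·v_{8} + 2·v_{9}  ⟹  sig = (2;(2,2))
  • {4,5,9}:  v_{4} + v_{5} + v_{9} = 0  ⟹  sig = (3;())
  • {2,8,9}:  v_{2} + v_{8} + v_{9} = v_{3}  ⟹  sig = (3;(1))
  • {7,8,9}:  v_{7} + v_{8} + v_{9} = v_{2}  ⟹  sig = (3;(1))
  • {2,4,5}:  v_{2} + v_{4} + v_{5} = v_{7} + v_{8}  ⟹  sig = (3;(1,1))
  • {3,4,5}:  v_{3} + v_{4} + v_{5} = v_{2} + v_{8}  ⟹  sig = (3;(1,1))

Hence PRS(X_Σ) =
{ (2;()) ×2,  (2;(1,1)) ×3,  (2;(2)),  (2;(2,2)),  (3;()),  (3;(1)) ×2,  (3;(1,1)) ×2 }


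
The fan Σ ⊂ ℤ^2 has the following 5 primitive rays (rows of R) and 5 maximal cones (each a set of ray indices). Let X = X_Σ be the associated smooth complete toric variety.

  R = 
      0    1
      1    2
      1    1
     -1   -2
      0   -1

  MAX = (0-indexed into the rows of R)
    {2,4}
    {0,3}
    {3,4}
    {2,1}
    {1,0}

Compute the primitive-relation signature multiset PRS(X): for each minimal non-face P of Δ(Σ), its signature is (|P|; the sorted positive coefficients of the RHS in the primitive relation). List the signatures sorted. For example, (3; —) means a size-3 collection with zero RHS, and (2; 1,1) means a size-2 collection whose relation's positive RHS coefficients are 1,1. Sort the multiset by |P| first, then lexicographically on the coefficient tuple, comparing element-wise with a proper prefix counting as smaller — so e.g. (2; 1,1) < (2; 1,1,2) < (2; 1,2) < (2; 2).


Δ(Σ) — 5 vertices, 5 min non-faces:

  P = {0,4}:  v_{0} + v_{4} = 0 ; sig = (2; —)
  P = {1,3}:  v_{1} + v_{3} = 0 ; sig = (2; —)
  P = {0,2}:  v_{0} + v_{2} = v_{1} ; sig = (2; 1)
  P = {1,4}:  v_{1} + v_{4} = v_{2} ; sig = (2; 1)
  P = {2,3}:  v_{2} + v_{3} = v_{4} ; sig = (2; 1)

Sorted signature multiset PRS(X):
    |P|=2: 5 collections, coeffs (), (), (1), (1), (1)


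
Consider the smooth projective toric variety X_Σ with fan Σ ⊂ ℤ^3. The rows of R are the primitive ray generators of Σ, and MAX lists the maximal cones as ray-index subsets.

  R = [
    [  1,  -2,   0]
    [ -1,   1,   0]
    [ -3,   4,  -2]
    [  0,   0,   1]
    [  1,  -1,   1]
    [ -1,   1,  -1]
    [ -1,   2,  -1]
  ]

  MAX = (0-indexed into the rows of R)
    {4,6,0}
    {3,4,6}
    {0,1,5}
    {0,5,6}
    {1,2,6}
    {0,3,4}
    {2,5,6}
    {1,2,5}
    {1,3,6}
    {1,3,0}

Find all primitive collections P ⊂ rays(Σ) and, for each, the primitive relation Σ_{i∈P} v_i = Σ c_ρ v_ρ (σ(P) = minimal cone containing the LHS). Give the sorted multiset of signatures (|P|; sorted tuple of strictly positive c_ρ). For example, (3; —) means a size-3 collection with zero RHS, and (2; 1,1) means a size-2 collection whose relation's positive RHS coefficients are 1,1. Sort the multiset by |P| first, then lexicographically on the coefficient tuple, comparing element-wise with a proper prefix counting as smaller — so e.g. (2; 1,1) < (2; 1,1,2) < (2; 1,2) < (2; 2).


|primitive collections| = 9. Relations:

  P = {4,5}:  v_{4} + v_{5} = 0 — sig = (2; —)
  P = {1,4}:  v_{1} + v_{4} = v_{3} — sig = (2; 1)
  P = {3,5}:  v_{3} + v_{5} = v_{1} — sig = (2; 1)
  P = {2,4}:  v_{2} + v_{4} = v_{1} + v_{6} — sig = (2; 1,1)
  P = {2,3}:  v_{2} + v_{3} = 2·v_{1} + v_{6} — sig = (2; 1,2)
  P = {0,2}:  v_{0} + v_{2} = 2·v_{5} — sig = (2; 2)
  P = {0,3,6}:  v_{0} + v_{3} + v_{6} = 0 — sig = (3; —)
  P = {0,1,6}:  v_{0} + v_{1} + v_{6} = v_{5} — sig = (3; 1)
  P = {1,5,6}:  v_{1} + v_{5} + v_{6} = v_{2} — sig = (3; 1)

Hence PRS(X_Σ) =
[(2; —), (2; 1), (2; 1), (2; 1,1), (2; 1,2), (2; 2), (3; —), (3; 1), (3; 1)]


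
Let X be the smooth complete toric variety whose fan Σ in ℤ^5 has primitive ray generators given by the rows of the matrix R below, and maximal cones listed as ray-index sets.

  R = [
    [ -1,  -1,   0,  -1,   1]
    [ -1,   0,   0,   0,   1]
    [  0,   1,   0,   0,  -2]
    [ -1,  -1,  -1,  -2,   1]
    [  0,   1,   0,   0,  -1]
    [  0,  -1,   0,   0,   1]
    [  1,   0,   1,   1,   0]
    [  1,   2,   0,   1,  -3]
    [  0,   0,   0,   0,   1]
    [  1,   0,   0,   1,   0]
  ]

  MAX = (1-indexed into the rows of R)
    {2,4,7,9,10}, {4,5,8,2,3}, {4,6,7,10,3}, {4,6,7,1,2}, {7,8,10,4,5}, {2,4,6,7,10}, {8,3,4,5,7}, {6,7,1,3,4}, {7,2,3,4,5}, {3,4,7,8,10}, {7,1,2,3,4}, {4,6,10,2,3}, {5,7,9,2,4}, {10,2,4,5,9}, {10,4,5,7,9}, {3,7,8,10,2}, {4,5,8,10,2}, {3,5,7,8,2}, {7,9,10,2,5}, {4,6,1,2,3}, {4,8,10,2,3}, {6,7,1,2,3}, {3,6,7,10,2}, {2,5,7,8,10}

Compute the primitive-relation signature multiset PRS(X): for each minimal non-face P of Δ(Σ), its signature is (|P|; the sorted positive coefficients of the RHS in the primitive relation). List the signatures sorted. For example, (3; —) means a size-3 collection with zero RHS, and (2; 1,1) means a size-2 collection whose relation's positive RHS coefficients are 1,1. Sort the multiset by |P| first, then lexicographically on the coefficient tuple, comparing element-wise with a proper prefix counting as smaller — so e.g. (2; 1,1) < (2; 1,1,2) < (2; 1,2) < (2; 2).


14 collections generate NE(X_Σ); each relation:

  • {5,6}:  v_{5} + v_{6} = 0 — sig = (2; —)
  • {1,8}:  v_{1} + v_{8} = v_{3} — sig = (2; 1)
  • {1,10}:  v_{1} + v_{10} = v_{6} — sig = (2; 1)
  • {3,9}:  v_{3} + v_{9} = v_{5} — sig = (2; 1)
  • {6,8}:  v_{6} + v_{8} = v_{3} + v_{10} — sig = (2; 1,1)
  • {1,9}:  v_{1} + v_{9} = v_{2} + v_{4} + v_{7} — sig = (2; 1,1,1)
  • {1,5}:  v_{1} + v_{5} = v_{2} + v_{3} + v_{4} + v_{7} — sig = (2; 1,1,1,1)
  • {6,9}:  v_{6} + v_{9} = v_{2} + v_{4} + v_{7} + v_{10} — sig = (2; 1,1,1,1)
  • {8,9}:  v_{8} + v_{9} = 2·v_{5} + v_{10} — sig = (2; 1,2)
  • {3,5,10}:  v_{3} + v_{5} + v_{10} = v_{8} — sig = (3; 1)
  • {2,4,7,8}:  v_{2} + v_{4} + v_{7} + v_{8} = v_{5} — sig = (4; 1)
  • {2,3,4,7,10}:  v_{2} + v_{3} + v_{4} + v_{7} + v_{10} = 0 — sig = (5; —)
  • {2,3,4,6,7}:  v_{2} + v_{3} + v_{4} + v_{6} + v_{7} = v_{1} — sig = (5; 1)
  • {2,4,5,7,10}:  v_{2} + v_{4} + v_{5} + v_{7} + v_{10} = v_{9} — sig = (5; 1)

Sorted signature multiset PRS(X):
    |P|=2: 9 collections, coeffs (), (1), (1), (1), (1,1), (1,1,1), (1,1,1,1), (1,1,1,1), (1,2)
    |P|=3: 1 collection, coeffs (1)
    |P|=4: 1 collection, coeffs (1)
    |P|=5: 3 collections, coeffs (), (1), (1)


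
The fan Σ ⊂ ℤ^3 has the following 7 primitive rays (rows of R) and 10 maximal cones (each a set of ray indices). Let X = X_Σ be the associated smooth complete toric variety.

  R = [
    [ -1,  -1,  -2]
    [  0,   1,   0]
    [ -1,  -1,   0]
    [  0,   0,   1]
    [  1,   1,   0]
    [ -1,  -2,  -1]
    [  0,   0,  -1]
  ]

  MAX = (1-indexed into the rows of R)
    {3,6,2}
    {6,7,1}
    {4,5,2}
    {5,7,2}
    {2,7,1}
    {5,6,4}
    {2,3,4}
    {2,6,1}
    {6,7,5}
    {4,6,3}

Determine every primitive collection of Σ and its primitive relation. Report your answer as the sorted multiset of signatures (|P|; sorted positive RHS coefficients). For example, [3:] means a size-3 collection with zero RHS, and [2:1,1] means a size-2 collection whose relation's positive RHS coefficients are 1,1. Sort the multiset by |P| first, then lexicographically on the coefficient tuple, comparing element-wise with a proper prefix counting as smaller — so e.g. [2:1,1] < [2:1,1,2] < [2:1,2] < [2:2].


Σ has 9 primitive collections:

  • {3,5}:  v_{3} + v_{5} = 0  ⇒ sig = [2:]
  • {4,7}:  v_{4} + v_{7} = 0  ⇒ sig = [2:]
  • {1,4}:  v_{1} + v_{4} = v_{2} + v_{6}  ⇒ sig = [2:1,1]
  • {3,7}:  v_{3} + v_{7} = v_{2} + v_{6}  ⇒ sig = [2:1,1]
  • {1,5}:  v_{1} + v_{5} = 2·v_{7}  ⇒ sig = [2:2]
  • {1,3}:  v_{1} + v_{3} = 2·v_{2} + 2·v_{6}  ⇒ sig = [2:2,2]
  • {2,4,6}:  v_{2} + v_{4} + v_{6} = v_{3}  ⇒ sig = [3:1]
  • {2,5,6}:  v_{2} + v_{5} + v_{6} = v_{7}  ⇒ sig = [3:1]
  • {2,6,7}:  v_{2} + v_{6} + v_{7} = v_{1}  ⇒ sig = [3:1]

Hence PRS(X_Σ) =
[[2:], [2:], [2:1,1], [2:1,1], [2:2], [2:2,2], [3:1], [3:1], [3:1]]


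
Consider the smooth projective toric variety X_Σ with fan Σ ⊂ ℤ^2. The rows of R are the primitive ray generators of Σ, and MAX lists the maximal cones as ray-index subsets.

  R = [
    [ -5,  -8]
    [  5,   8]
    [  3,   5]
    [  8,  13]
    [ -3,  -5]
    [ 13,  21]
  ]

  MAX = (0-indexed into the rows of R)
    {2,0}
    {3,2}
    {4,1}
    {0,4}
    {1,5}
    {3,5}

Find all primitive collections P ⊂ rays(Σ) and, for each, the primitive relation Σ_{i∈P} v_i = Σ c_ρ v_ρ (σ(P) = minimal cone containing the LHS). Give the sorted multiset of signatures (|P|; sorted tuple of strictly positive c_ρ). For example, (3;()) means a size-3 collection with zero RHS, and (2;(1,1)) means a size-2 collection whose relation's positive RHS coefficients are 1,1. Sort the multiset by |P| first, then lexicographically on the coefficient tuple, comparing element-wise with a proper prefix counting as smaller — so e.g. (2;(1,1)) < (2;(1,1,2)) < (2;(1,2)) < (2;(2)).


Primitive collections (9):

  • {0,1}:  v_{0} + v_{1} = 0  →  sig = (2;())
  • {2,4}:  v_{2} + v_{4} = 0  →  sig = (2;())
  • {0,3}:  v_{0} + v_{3} = v_{2}  →  sig = (2;(1))
  • {0,5}:  v_{0} + v_{5} = v_{3}  →  sig = (2;(1))
  • {1,2}:  v_{1} + v_{2} = v_{3}  →  sig = (2;(1))
  • {1,3}:  v_{1} + v_{3} = v_{5}  →  sig = (2;(1))
  • {3,4}:  v_{3} + v_{4} = v_{1}  →  sig = (2;(1))
  • {2,5}:  v_{2} + v_{5} = 2·v_{3}  →  sig = (2;(2))
  • {4,5}:  v_{4} + v_{5} = 2·v_{1}  →  sig = (2;(2))

Hence PRS(X_Σ) =
    (2;())
    (2;())
    (2;(1))
    (2;(1))
    (2;(1))
    (2;(1))
    (2;(1))
    (2;(2))
    (2;(2))


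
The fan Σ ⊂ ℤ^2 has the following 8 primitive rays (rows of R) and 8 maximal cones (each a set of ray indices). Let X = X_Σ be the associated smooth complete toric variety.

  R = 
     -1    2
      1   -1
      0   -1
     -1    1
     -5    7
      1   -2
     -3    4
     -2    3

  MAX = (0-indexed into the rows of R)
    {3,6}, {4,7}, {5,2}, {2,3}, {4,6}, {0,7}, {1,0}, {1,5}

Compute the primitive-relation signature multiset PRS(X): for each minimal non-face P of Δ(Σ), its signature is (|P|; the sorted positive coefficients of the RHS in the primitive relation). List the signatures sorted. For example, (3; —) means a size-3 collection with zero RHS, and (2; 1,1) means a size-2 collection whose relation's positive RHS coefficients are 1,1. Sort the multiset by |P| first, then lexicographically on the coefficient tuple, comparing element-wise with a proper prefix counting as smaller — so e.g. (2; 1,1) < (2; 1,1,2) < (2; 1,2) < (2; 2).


|primitive collections| = 20. Relations:

  • {0,5}:  v_{0} + v_{5} = 0  ⟹  sig = (2; —)
  • {1,3}:  v_{1} + v_{3} = 0  ⟹  sig = (2; —)
  • {0,2}:  v_{0} + v_{2} = v_{3}  ⟹  sig = (2; 1)
  • {0,3}:  v_{0} + v_{3} = v_{7}  ⟹  sig = (2; 1)
  • {1,2}:  v_{1} + v_{2} = v_{5}  ⟹  sig = (2; 1)
  • {1,6}:  v_{1} + v_{6} = v_{7}  ⟹  sig = (2; 1)
  • {1,7}:  v_{1} + v_{7} = v_{0}  ⟹  sig = (2; 1)
  • {3,5}:  v_{3} + v_{5} = v_{2}  ⟹  sig = (2; 1)
  • {3,7}:  v_{3} + v_{7} = v_{6}  ⟹  sig = (2; 1)
  • {5,7}:  v_{5} + v_{7} = v_{3}  ⟹  sig = (2; 1)
  • {6,7}:  v_{6} + v_{7} = v_{4}  ⟹  sig = (2; 1)
  • {4,5}:  v_{4} + v_{5} = v_{3} + v_{6}  ⟹  sig = (2; 1,1)
  • {2,4}:  v_{2} + v_{4} = 2·v_{3} + v_{6}  ⟹  sig = (2; 1,2)
  • {0,6}:  v_{0} + v_{6} = 2·v_{7}  ⟹  sig = (2; 2)
  • {1,4}:  v_{1} + v_{4} = 2·v_{7}  ⟹  sig = (2; 2)
  • {2,7}:  v_{2} + v_{7} = 2·v_{3}  ⟹  sig = (2; 2)
  • {3,4}:  v_{3} + v_{4} = 2·v_{6}  ⟹  sig = (2; 2)
  • {5,6}:  v_{5} + v_{6} = 2·v_{3}  ⟹  sig = (2; 2)
  • {0,4}:  v_{0} + v_{4} = 3·v_{7}  ⟹  sig = (2; 3)
  • {2,6}:  v_{2} + v_{6} = 3·v_{3}  ⟹  sig = (2; 3)

Sorted signature multiset PRS(X):
    (2; —)
    (2; —)
    (2; 1)
    (2; 1)
    (2; 1)
    (2; 1)
    (2; 1)
    (2; 1)
    (2; 1)
    (2; 1)
    (2; 1)
    (2; 1,1)
    (2; 1,2)
    (2; 2)
    (2; 2)
    (2; 2)
    (2; 2)
    (2; 2)
    (2; 3)
    (2; 3)


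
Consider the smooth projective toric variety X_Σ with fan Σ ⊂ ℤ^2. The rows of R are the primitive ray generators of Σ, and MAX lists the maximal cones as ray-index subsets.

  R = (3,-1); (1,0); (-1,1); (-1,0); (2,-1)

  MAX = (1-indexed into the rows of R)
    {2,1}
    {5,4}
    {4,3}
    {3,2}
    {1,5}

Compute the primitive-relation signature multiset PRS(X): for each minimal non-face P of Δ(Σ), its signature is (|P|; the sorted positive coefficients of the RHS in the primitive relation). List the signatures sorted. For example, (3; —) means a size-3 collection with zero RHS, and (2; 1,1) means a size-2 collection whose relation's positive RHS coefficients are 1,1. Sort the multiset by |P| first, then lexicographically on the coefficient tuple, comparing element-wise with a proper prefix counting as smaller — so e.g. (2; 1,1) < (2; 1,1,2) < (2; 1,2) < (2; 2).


Δ(Σ) — 5 vertices, 5 min non-faces:

  P={2,4}:  v_{2} + v_{4} = 0 ; sig = (2; —)
  P={1,4}:  v_{1} + v_{4} = v_{5} ; sig = (2; 1)
  P={2,5}:  v_{2} + v_{5} = v_{1} ; sig = (2; 1)
  P={3,5}:  v_{3} + v_{5} = v_{2} ; sig = (2; 1)
  P={1,3}:  v_{1} + v_{3} = 2·v_{2} ; sig = (2; 2)

Sorted signature multiset PRS(X):
[(2; —), (2; 1), (2; 1), (2; 1), (2; 2)]


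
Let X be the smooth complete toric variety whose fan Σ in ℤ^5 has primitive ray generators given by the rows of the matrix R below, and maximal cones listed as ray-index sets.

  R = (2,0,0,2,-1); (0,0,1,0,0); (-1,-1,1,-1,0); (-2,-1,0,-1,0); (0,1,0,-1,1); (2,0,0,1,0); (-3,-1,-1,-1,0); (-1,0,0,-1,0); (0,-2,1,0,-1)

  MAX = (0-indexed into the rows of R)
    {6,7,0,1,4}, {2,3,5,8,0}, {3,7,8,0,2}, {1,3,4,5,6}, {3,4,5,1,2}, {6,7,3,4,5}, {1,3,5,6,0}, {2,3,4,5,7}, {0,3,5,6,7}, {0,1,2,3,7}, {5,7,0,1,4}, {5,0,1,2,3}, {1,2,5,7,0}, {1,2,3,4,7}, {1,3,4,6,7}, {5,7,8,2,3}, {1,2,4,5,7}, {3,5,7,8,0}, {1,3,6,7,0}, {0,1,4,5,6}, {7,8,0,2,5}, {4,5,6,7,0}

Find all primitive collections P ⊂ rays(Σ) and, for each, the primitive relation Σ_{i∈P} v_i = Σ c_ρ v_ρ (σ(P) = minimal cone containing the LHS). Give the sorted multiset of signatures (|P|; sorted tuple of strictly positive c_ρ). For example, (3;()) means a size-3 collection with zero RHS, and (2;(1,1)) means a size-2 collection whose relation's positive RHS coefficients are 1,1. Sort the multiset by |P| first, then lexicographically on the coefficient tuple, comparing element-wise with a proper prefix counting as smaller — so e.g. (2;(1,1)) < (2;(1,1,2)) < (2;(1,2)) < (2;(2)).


Primitive collections (9):

  P = {4,8}:  v_{4} + v_{8} = v_{2} + v_{5} + v_{7}  →  sig = (2;(1,1,1))
  P = {6,8}:  v_{6} + v_{8} = v_{0} + 3·v_{3} + v_{5} + v_{7}  →  sig = (2;(1,1,1,3))
  P = {1,8}:  v_{1} + v_{8} = v_{0} + 2·v_{2}  →  sig = (2;(1,2))
  P = {2,6}:  v_{2} + v_{6} = 2·v_{3}  →  sig = (2;(2))
  P = {0,3,4}:  v_{0} + v_{3} + v_{4} = 0  →  sig = (3;())
  P = {0,2,4}:  v_{0} + v_{2} + v_{4} = v_{1} + v_{5} + v_{7}  →  sig = (3;(1,1,1))
  P = {1,3,5,7}:  v_{1} + v_{3} + v_{5} + v_{7} = v_{2}  →  sig = (4;(1))
  P = {1,5,6,7}:  v_{1} + v_{5} + v_{6} + v_{7} = v_{3}  →  sig = (4;(1))
  P = {0,2,3,5,7}:  v_{0} + v_{2} + v_{3} + v_{5} + v_{7} = v_{8}  →  sig = (5;(1))

Signatures (|P|; sorted positive RHS coefficients), sorted:
    |P|=2: 4 collections, coeffs (1,1,1), (1,1,1,3), (1,2), (2)
    |P|=3: 2 collections, coeffs (), (1,1,1)
    |P|=4: 2 collections, coeffs (1), (1)
    |P|=5: 1 collection, coeffs (1)


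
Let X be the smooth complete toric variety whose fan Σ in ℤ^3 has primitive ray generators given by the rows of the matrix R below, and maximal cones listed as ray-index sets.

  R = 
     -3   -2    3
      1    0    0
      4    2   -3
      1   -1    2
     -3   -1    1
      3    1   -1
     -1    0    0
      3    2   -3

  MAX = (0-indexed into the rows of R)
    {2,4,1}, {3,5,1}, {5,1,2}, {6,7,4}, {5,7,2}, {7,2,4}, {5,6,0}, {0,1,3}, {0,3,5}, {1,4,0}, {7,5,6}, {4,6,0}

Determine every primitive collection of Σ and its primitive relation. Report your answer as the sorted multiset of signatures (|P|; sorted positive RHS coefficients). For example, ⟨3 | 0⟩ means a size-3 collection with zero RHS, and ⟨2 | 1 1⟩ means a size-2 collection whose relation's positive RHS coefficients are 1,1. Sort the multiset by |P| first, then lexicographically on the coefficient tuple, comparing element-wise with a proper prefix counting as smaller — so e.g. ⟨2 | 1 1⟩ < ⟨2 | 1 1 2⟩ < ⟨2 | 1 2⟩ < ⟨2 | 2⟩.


Primitive collections (11):

  P={0,7}:  v_{0} + v_{7} = 0  ⇒ sig = ⟨2 | 0⟩
  P={1,6}:  v_{1} + v_{6} = 0  ⇒ sig = ⟨2 | 0⟩
  P={4,5}:  v_{4} + v_{5} = 0  ⇒ sig = ⟨2 | 0⟩
  P={0,2}:  v_{0} + v_{2} = v_{1}  ⇒ sig = ⟨2 | 1⟩
  P={1,7}:  v_{1} + v_{7} = v_{2}  ⇒ sig = ⟨2 | 1⟩
  P={2,6}:  v_{2} + v_{6} = v_{7}  ⇒ sig = ⟨2 | 1⟩
  P={3,4}:  v_{3} + v_{4} = v_{0} + v_{1}  ⇒ sig = ⟨2 | 1 1⟩
  P={3,6}:  v_{3} + v_{6} = v_{0} + v_{5}  ⇒ sig = ⟨2 | 1 1⟩
  P={3,7}:  v_{3} + v_{7} = v_{1} + v_{5}  ⇒ sig = ⟨2 | 1 1⟩
  P={2,3}:  v_{2} + v_{3} = 2·v_{1} + v_{5}  ⇒ sig = ⟨2 | 1 2⟩
  P={0,1,5}:  v_{0} + v_{1} + v_{5} = v_{3}  ⇒ sig = ⟨3 | 1⟩

Sorted signature multiset PRS(X):
    ⟨2 | 0⟩
    ⟨2 | 0⟩
    ⟨2 | 0⟩
    ⟨2 | 1⟩
    ⟨2 | 1⟩
    ⟨2 | 1⟩
    ⟨2 | 1 1⟩
    ⟨2 | 1 1⟩
    ⟨2 | 1 1⟩
    ⟨2 | 1 2⟩
    ⟨3 | 1⟩


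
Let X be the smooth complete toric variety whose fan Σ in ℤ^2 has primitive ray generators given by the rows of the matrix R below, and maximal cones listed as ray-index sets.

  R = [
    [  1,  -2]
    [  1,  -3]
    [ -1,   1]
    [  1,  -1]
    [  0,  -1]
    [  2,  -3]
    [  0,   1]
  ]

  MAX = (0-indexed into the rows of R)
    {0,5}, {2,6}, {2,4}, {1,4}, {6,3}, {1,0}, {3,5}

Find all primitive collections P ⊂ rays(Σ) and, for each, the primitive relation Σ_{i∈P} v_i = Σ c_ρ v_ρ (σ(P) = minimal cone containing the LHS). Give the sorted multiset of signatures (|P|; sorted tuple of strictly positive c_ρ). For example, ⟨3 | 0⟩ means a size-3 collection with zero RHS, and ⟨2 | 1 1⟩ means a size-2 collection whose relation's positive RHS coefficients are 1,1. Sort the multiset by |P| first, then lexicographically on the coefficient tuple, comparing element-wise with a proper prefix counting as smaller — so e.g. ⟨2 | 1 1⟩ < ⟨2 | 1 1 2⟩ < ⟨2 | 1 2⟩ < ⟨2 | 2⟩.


14 minimal non-faces of Δ(Σ) (on 7 rays):

  P = {2,3}:  v_{2} + v_{3} = 0 ; sig = ⟨2 | 0⟩
  P = {4,6}:  v_{4} + v_{6} = 0 ; sig = ⟨2 | 0⟩
  P = {0,2}:  v_{0} + v_{2} = v_{4} ; sig = ⟨2 | 1⟩
  P = {0,3}:  v_{0} + v_{3} = v_{5} ; sig = ⟨2 | 1⟩
  P = {0,4}:  v_{0} + v_{4} = v_{1} ; sig = ⟨2 | 1⟩
  P = {0,6}:  v_{0} + v_{6} = v_{3} ; sig = ⟨2 | 1⟩
  P = {1,6}:  v_{1} + v_{6} = v_{0} ; sig = ⟨2 | 1⟩
  P = {2,5}:  v_{2} + v_{5} = v_{0} ; sig = ⟨2 | 1⟩
  P = {3,4}:  v_{3} + v_{4} = v_{0} ; sig = ⟨2 | 1⟩
  P = {1,2}:  v_{1} + v_{2} = 2·v_{4} ; sig = ⟨2 | 2⟩
  P = {1,3}:  v_{1} + v_{3} = 2·v_{0} ; sig = ⟨2 | 2⟩
  P = {4,5}:  v_{4} + v_{5} = 2·v_{0} ; sig = ⟨2 | 2⟩
  P = {5,6}:  v_{5} + v_{6} = 2·v_{3} ; sig = ⟨2 | 2⟩
  P = {1,5}:  v_{1} + v_{5} = 3·v_{0} ; sig = ⟨2 | 3⟩

so the primitive-relation signature multiset is
{ ⟨2 | 0⟩ ×2,  ⟨2 | 1⟩ ×7,  ⟨2 | 2⟩ ×4,  ⟨2 | 3⟩ }


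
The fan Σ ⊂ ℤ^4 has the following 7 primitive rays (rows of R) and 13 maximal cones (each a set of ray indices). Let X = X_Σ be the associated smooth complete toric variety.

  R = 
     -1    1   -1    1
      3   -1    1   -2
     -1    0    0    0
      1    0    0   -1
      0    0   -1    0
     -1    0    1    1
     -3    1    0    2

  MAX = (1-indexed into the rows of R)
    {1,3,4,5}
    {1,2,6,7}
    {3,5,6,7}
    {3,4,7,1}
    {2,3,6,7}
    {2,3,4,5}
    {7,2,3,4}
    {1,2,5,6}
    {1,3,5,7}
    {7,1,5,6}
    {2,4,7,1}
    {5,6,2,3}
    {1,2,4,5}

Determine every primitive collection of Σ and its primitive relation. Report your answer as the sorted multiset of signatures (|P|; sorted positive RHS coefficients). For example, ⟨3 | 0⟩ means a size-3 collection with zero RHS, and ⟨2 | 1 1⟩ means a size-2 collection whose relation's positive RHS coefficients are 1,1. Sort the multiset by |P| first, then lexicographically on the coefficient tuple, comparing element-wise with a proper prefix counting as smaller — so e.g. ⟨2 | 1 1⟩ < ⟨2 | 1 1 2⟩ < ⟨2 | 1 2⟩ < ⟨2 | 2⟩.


Minimal non-faces — 5 found among 7 rays, 13 max cones:

  P = {4,6}:  v_{4} + v_{6} = v_{2} + v_{7} — sig = ⟨2 | 1 1⟩
  P = {2,5,7}:  v_{2} + v_{5} + v_{7} = 0 — sig = ⟨3 | 0⟩
  P = {1,2,3}:  v_{1} + v_{2} + v_{3} = v_{4} — sig = ⟨3 | 1⟩
  P = {1,3,6}:  v_{1} + v_{3} + v_{6} = v_{7} — sig = ⟨3 | 1⟩
  P = {4,5,7}:  v_{4} + v_{5} + v_{7} = v_{1} + v_{3} — sig = ⟨3 | 1 1⟩

so the primitive-relation signature multiset is
[⟨2 | 1 1⟩, ⟨3 | 0⟩, ⟨3 | 1⟩, ⟨3 | 1⟩, ⟨3 | 1 1⟩]


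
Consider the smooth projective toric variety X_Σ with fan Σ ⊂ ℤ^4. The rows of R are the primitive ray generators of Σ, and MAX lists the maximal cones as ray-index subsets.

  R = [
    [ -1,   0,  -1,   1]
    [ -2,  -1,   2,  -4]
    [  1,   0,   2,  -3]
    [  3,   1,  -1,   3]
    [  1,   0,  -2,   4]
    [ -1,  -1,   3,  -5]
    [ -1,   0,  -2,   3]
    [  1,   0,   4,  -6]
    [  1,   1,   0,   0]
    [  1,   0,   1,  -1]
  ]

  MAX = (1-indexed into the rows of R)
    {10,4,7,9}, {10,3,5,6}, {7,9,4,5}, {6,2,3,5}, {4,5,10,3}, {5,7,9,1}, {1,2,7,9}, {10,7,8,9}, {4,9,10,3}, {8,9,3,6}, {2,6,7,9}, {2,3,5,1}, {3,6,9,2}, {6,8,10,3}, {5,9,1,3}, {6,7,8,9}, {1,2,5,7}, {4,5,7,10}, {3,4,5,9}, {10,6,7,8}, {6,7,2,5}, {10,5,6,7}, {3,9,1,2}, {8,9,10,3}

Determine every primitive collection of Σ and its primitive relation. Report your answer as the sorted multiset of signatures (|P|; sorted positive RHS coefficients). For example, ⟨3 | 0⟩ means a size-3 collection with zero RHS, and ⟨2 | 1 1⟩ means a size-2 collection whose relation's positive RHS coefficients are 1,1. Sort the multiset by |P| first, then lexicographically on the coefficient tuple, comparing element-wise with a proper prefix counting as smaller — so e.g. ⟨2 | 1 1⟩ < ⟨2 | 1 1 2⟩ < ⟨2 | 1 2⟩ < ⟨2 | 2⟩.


|primitive collections| = 15. Relations:

  {1,10}:  v_{1} + v_{10} = 0 — sig = ⟨2 | 0⟩
  {3,7}:  v_{3} + v_{7} = 0 — sig = ⟨2 | 0⟩
  {1,6}:  v_{1} + v_{6} = v_{2} — sig = ⟨2 | 1⟩
  {2,4}:  v_{2} + v_{4} = v_{10} — sig = ⟨2 | 1⟩
  {2,10}:  v_{2} + v_{10} = v_{6} — sig = ⟨2 | 1⟩
  {1,4}:  v_{1} + v_{4} = v_{5} + v_{9} — sig = ⟨2 | 1 1⟩
  {1,8}:  v_{1} + v_{8} = v_{6} + v_{9} — sig = ⟨2 | 1 1⟩
  {2,8}:  v_{2} + v_{8} = 2·v_{6} + v_{9} — sig = ⟨2 | 1 2⟩
  {4,8}:  v_{4} + v_{8} = v_{9} + 3·v_{10} — sig = ⟨2 | 1 3⟩
  {4,6}:  v_{4} + v_{6} = 2·v_{10} — sig = ⟨2 | 2⟩
  {5,8}:  v_{5} + v_{8} = 2·v_{10} — sig = ⟨2 | 2⟩
  {2,5,9}:  v_{2} + v_{5} + v_{9} = 0 — sig = ⟨3 | 0⟩
  {5,6,9}:  v_{5} + v_{6} + v_{9} = v_{10} — sig = ⟨3 | 1⟩
  {5,9,10}:  v_{5} + v_{9} + v_{10} = v_{4} — sig = ⟨3 | 1⟩
  {6,9,10}:  v_{6} + v_{9} + v_{10} = v_{8} — sig = ⟨3 | 1⟩

Sorted signature multiset PRS(X):
{ ⟨2 | 0⟩ ×2,  ⟨2 | 1⟩ ×3,  ⟨2 | 1 1⟩ ×2,  ⟨2 | 1 2⟩,  ⟨2 | 1 3⟩,  ⟨2 | 2⟩ ×2,  ⟨3 | 0⟩,  ⟨3 | 1⟩ ×3 }


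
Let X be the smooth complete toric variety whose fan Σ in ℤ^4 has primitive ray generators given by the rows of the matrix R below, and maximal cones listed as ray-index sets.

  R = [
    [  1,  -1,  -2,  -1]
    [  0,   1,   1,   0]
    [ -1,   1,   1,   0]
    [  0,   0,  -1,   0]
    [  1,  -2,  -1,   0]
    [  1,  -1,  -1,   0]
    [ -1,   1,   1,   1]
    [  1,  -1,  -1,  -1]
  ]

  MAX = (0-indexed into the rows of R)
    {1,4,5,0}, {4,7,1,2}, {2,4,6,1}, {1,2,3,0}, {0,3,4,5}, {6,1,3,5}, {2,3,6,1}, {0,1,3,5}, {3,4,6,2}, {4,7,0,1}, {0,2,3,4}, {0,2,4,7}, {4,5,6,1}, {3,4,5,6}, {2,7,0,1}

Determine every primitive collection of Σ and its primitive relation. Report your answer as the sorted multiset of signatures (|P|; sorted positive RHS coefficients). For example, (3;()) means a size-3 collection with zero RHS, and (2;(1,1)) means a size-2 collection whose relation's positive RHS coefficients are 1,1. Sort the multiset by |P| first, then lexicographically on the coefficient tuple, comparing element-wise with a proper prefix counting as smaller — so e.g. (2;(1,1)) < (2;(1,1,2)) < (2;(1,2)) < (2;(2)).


7 minimal non-faces of Δ(Σ) (on 8 rays):

  • {2,5}:  v_{2} + v_{5} = 0  so sig = (2;())
  • {6,7}:  v_{6} + v_{7} = 0  so sig = (2;())
  • {0,6}:  v_{0} + v_{6} = v_{3}  so sig = (2;(1))
  • {3,7}:  v_{3} + v_{7} = v_{0}  so sig = (2;(1))
  • {5,7}:  v_{5} + v_{7} = v_{0} + v_{1} + v_{4}  so sig = (2;(1,1,1))
  • {1,3,4}:  v_{1} + v_{3} + v_{4} = v_{5}  so sig = (3;(1))
  • {0,1,2,4}:  v_{0} + v_{1} + v_{2} + v_{4} = v_{7}  so sig = (4;(1))

Signatures (|P|; sorted positive RHS coefficients), sorted:
[(2;()), (2;()), (2;(1)), (2;(1)), (2;(1,1,1)), (3;(1)), (4;(1))]


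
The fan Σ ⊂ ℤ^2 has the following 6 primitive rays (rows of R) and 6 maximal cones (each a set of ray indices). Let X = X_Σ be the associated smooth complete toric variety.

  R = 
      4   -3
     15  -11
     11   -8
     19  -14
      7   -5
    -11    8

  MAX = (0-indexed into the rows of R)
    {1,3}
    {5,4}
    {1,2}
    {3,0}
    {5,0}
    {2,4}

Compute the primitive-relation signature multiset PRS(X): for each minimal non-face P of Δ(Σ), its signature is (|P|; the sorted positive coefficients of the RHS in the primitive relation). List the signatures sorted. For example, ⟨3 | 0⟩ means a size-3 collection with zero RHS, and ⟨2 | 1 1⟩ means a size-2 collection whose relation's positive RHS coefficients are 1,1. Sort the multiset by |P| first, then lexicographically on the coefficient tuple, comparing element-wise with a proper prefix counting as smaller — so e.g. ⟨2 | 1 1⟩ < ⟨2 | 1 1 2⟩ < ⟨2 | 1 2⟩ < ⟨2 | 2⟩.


Primitive collections (9):

  P={2,5}:  v_{2} + v_{5} = 0 — sig = ⟨2 | 0⟩
  P={0,1}:  v_{0} + v_{1} = v_{3} — sig = ⟨2 | 1⟩
  P={0,2}:  v_{0} + v_{2} = v_{1} — sig = ⟨2 | 1⟩
  P={0,4}:  v_{0} + v_{4} = v_{2} — sig = ⟨2 | 1⟩
  P={1,5}:  v_{1} + v_{5} = v_{0} — sig = ⟨2 | 1⟩
  P={3,4}:  v_{3} + v_{4} = v_{1} + v_{2} — sig = ⟨2 | 1 1⟩
  P={1,4}:  v_{1} + v_{4} = 2·v_{2} — sig = ⟨2 | 2⟩
  P={2,3}:  v_{2} + v_{3} = 2·v_{1} — sig = ⟨2 | 2⟩
  P={3,5}:  v_{3} + v_{5} = 2·v_{0} — sig = ⟨2 | 2⟩

Sorted signature multiset PRS(X):
    |P|=2: 9 collections, coeffs (), (1), (1), (1), (1), (1,1), (2), (2), (2)


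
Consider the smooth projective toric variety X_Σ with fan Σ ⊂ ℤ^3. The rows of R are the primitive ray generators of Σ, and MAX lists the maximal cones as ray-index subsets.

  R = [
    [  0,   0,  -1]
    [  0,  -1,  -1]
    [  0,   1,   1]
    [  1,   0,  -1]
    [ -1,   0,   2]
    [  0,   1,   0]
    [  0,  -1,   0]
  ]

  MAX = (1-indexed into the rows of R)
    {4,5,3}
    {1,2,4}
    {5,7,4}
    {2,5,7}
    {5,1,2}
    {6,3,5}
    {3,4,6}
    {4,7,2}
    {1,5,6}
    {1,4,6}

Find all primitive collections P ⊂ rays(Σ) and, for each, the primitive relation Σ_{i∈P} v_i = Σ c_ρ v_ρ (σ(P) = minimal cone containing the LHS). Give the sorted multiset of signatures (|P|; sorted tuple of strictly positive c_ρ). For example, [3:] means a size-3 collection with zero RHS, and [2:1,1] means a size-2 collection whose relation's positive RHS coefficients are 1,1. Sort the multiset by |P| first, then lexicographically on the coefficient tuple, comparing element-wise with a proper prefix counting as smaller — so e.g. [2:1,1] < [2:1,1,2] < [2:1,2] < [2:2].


Σ has 9 primitive collections:

  P = {2,3}:  v_{2} + v_{3} = 0 — sig = [2:]
  P = {6,7}:  v_{6} + v_{7} = 0 — sig = [2:]
  P = {1,3}:  v_{1} + v_{3} = v_{6} — sig = [2:1]
  P = {1,7}:  v_{1} + v_{7} = v_{2} — sig = [2:1]
  P = {2,6}:  v_{2} + v_{6} = v_{1} — sig = [2:1]
  P = {3,7}:  v_{3} + v_{7} = v_{4} + v_{5} — sig = [2:1,1]
  P = {1,4,5}:  v_{1} + v_{4} + v_{5} = 0 — sig = [3:]
  P = {2,4,5}:  v_{2} + v_{4} + v_{5} = v_{7} — sig = [3:1]
  P = {4,5,6}:  v_{4} + v_{5} + v_{6} = v_{3} — sig = [3:1]

Hence PRS(X_Σ) =
[[2:], [2:], [2:1], [2:1], [2:1], [2:1,1], [3:], [3:1], [3:1]]


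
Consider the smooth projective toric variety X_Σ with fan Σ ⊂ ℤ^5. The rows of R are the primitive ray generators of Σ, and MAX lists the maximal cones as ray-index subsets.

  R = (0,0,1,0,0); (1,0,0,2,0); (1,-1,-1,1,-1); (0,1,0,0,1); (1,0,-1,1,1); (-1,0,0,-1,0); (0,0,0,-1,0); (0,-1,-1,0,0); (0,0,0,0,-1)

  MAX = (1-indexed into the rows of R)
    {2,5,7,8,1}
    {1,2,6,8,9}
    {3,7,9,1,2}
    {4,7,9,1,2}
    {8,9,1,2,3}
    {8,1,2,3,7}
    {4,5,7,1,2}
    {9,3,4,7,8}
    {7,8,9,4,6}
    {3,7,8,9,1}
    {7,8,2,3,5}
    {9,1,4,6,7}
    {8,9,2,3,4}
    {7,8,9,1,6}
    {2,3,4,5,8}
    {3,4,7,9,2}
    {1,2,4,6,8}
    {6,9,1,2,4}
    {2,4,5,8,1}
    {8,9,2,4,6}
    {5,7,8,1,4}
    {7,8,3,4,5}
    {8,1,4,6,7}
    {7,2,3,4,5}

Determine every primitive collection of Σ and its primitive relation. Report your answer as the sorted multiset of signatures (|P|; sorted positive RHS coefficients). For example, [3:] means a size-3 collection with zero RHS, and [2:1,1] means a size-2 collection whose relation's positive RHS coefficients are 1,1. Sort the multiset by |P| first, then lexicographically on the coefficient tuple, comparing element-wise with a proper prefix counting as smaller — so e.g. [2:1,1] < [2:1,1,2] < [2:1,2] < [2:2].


Minimal non-faces — 9 found among 9 rays, 24 max cones:

  {3,6}:  v_{3} + v_{6} = v_{8} + v_{9} ; sig = [2:1,1]
  {5,6}:  v_{5} + v_{6} = v_{4} + v_{8} ; sig = [2:1,1]
  {5,9}:  v_{5} + v_{9} = v_{3} + v_{4} ; sig = [2:1,1]
  {2,6,7}:  v_{2} + v_{6} + v_{7} = 0 ; sig = [3:]
  {1,3,4}:  v_{1} + v_{3} + v_{4} = v_{2} + v_{7} ; sig = [3:1,1]
  {1,3,5}:  v_{1} + v_{3} + v_{5} = 2·v_{2} + 2·v_{7} + v_{8} ; sig = [3:1,2,2]
  {1,4,8,9}:  v_{1} + v_{4} + v_{8} + v_{9} = 0 ; sig = [4:]
  {2,4,7,8}:  v_{2} + v_{4} + v_{7} + v_{8} = v_{5} ; sig = [4:1]
  {2,7,8,9}:  v_{2} + v_{7} + v_{8} + v_{9} = v_{3} ; sig = [4:1]

Signatures (|P|; sorted positive RHS coefficients), sorted:
{ [2:1,1] ×3,  [3:],  [3:1,1],  [3:1,2,2],  [4:],  [4:1] ×2 }


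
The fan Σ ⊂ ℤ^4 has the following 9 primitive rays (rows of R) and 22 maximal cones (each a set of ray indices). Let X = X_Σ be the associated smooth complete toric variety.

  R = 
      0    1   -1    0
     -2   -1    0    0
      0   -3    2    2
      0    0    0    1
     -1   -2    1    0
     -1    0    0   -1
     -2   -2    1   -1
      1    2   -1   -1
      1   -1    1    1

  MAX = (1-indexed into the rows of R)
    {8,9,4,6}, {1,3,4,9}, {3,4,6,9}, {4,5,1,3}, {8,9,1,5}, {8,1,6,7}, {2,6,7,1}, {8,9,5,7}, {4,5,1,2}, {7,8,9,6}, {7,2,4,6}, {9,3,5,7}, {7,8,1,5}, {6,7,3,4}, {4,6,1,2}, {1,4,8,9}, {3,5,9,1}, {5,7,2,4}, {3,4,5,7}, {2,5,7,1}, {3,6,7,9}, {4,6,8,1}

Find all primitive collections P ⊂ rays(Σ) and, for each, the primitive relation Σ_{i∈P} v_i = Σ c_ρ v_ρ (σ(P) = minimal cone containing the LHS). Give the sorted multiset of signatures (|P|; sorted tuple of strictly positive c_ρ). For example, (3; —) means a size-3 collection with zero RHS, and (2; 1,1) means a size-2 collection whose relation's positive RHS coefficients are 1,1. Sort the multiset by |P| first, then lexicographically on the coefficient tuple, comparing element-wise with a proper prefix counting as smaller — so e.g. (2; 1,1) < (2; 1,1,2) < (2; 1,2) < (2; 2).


14 collections generate NE(X_Σ); each relation:

  P={3,8}:  v_{3} + v_{8} = v_{9}  →  sig = (2; 1)
  P={5,6}:  v_{5} + v_{6} = v_{7}  →  sig = (2; 1)
  P={2,8}:  v_{2} + v_{8} = v_{1} + v_{6}  →  sig = (2; 1,1)
  P={2,9}:  v_{2} + v_{9} = v_{4} + v_{5}  →  sig = (2; 1,1)
  P={2,3}:  v_{2} + v_{3} = 2·v_{4} + 2·v_{5}  →  sig = (2; 2,2)
  P={1,6,9}:  v_{1} + v_{6} + v_{9} = 0  →  sig = (3; —)
  P={4,5,8}:  v_{4} + v_{5} + v_{8} = 0  →  sig = (3; —)
  P={1,4,7}:  v_{1} + v_{4} + v_{7} = v_{2}  →  sig = (3; 1)
  P={1,7,9}:  v_{1} + v_{7} + v_{9} = v_{5}  →  sig = (3; 1)
  P={4,5,9}:  v_{4} + v_{5} + v_{9} = v_{3}  →  sig = (3; 1)
  P={4,7,8}:  v_{4} + v_{7} + v_{8} = v_{6}  →  sig = (3; 1)
  P={1,3,6}:  v_{1} + v_{3} + v_{6} = v_{4} + v_{5}  →  sig = (3; 1,1)
  P={4,7,9}:  v_{4} + v_{7} + v_{9} = v_{3} + v_{6}  →  sig = (3; 1,1)
  P={1,3,7}:  v_{1} + v_{3} + v_{7} = v_{4} + 2·v_{5}  →  sig = (3; 1,2)

Sorted signature multiset PRS(X):
[(2; 1), (2; 1), (2; 1,1), (2; 1,1), (2; 2,2), (3; —), (3; —), (3; 1), (3; 1), (3; 1), (3; 1), (3; 1,1), (3; 1,1), (3; 1,2)]


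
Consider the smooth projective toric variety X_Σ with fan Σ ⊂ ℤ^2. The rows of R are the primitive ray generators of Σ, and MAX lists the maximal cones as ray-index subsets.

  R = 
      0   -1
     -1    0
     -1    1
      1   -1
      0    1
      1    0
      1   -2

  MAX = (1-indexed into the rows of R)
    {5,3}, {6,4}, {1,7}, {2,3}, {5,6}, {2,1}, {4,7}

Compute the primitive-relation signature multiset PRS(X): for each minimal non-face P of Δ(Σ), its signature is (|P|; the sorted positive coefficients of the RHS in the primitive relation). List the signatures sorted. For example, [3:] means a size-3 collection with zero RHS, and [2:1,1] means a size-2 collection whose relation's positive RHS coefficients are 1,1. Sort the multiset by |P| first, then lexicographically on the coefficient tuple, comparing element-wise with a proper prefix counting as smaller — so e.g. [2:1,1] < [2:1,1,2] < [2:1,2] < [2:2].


The 14 primitive collections of Σ (r=7, n=2):

  {1,5}:  v_{1} + v_{5} = 0 — sig = [2:]
  {2,6}:  v_{2} + v_{6} = 0 — sig = [2:]
  {3,4}:  v_{3} + v_{4} = 0 — sig = [2:]
  {1,3}:  v_{1} + v_{3} = v_{2} — sig = [2:1]
  {1,4}:  v_{1} + v_{4} = v_{7} — sig = [2:1]
  {1,6}:  v_{1} + v_{6} = v_{4} — sig = [2:1]
  {2,4}:  v_{2} + v_{4} = v_{1} — sig = [2:1]
  {2,5}:  v_{2} + v_{5} = v_{3} — sig = [2:1]
  {3,6}:  v_{3} + v_{6} = v_{5} — sig = [2:1]
  {3,7}:  v_{3} + v_{7} = v_{1} — sig = [2:1]
  {4,5}:  v_{4} + v_{5} = v_{6} — sig = [2:1]
  {5,7}:  v_{5} + v_{7} = v_{4} — sig = [2:1]
  {2,7}:  v_{2} + v_{7} = 2·v_{1} — sig = [2:2]
  {6,7}:  v_{6} + v_{7} = 2·v_{4} — sig = [2:2]

Hence PRS(X_Σ) =
    [2:]
    [2:]
    [2:]
    [2:1]
    [2:1]
    [2:1]
    [2:1]
    [2:1]
    [2:1]
    [2:1]
    [2:1]
    [2:1]
    [2:2]
    [2:2]


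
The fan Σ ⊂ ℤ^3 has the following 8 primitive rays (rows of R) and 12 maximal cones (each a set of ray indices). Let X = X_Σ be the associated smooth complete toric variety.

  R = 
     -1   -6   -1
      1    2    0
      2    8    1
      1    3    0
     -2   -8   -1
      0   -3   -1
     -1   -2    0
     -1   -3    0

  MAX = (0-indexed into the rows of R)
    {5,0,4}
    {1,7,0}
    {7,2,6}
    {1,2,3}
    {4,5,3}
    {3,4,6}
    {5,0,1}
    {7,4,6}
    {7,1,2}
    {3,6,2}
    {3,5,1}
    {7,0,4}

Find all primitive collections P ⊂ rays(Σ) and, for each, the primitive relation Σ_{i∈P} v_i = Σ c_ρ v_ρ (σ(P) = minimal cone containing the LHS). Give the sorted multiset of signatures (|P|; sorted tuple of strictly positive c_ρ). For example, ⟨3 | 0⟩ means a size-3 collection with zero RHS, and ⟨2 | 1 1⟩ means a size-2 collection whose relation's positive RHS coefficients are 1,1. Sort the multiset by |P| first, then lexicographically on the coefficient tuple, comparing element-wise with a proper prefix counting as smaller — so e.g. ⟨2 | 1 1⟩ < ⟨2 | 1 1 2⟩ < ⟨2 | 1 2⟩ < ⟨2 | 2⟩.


|primitive collections| = 10. Relations:

  P = {1,6}:  v_{1} + v_{6} = 0 — sig = ⟨2 | 0⟩
  P = {2,4}:  v_{2} + v_{4} = 0 — sig = ⟨2 | 0⟩
  P = {3,7}:  v_{3} + v_{7} = 0 — sig = ⟨2 | 0⟩
  P = {0,2}:  v_{0} + v_{2} = v_{1} — sig = ⟨2 | 1⟩
  P = {0,3}:  v_{0} + v_{3} = v_{5} — sig = ⟨2 | 1⟩
  P = {0,6}:  v_{0} + v_{6} = v_{4} — sig = ⟨2 | 1⟩
  P = {1,4}:  v_{1} + v_{4} = v_{0} — sig = ⟨2 | 1⟩
  P = {5,7}:  v_{5} + v_{7} = v_{0} — sig = ⟨2 | 1⟩
  P = {2,5}:  v_{2} + v_{5} = v_{1} + v_{3} — sig = ⟨2 | 1 1⟩
  P = {5,6}:  v_{5} + v_{6} = v_{3} + v_{4} — sig = ⟨2 | 1 1⟩

Signatures (|P|; sorted positive RHS coefficients), sorted:
{ ⟨2 | 0⟩ ×3,  ⟨2 | 1⟩ ×5,  ⟨2 | 1 1⟩ ×2 }


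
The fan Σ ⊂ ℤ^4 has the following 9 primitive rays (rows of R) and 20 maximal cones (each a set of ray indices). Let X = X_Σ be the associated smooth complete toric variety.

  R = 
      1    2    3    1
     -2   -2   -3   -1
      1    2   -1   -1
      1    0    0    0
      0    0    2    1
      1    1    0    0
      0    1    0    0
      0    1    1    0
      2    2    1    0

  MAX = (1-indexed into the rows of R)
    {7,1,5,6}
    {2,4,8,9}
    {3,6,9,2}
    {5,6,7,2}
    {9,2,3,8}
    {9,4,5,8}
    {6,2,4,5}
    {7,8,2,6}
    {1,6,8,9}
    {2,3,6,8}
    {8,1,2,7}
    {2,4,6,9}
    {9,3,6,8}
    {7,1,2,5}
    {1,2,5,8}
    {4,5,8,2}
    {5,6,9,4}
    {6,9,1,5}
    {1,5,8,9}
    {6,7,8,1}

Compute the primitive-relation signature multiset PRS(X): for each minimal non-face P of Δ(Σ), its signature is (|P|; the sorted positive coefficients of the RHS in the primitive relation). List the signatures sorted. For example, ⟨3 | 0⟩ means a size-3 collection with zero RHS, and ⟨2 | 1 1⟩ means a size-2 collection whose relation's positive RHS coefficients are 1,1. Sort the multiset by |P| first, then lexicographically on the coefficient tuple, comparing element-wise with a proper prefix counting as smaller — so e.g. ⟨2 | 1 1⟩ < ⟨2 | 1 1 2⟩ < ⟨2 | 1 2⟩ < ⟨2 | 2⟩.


Σ has 14 primitive collections:

  {4,7}:  v_{4} + v_{7} = v_{6} — sig = ⟨2 | 1⟩
  {1,4}:  v_{1} + v_{4} = v_{5} + v_{9} — sig = ⟨2 | 1 1⟩
  {3,5}:  v_{3} + v_{5} = v_{6} + v_{8} — sig = ⟨2 | 1 1⟩
  {3,4}:  v_{3} + v_{4} = v_{2} + 2·v_{9} — sig = ⟨2 | 1 2⟩
  {7,9}:  v_{7} + v_{9} = 2·v_{6} + v_{8} — sig = ⟨2 | 1 2⟩
  {3,7}:  v_{3} + v_{7} = v_{2} + 3·v_{6} + 2·v_{8} — sig = ⟨2 | 1 2 3⟩
  {1,3}:  v_{1} + v_{3} = 2·v_{6} + 2·v_{8} — sig = ⟨2 | 2 2⟩
  {2,5,9}:  v_{2} + v_{5} + v_{9} = 0 — sig = ⟨3 | 0⟩
  {1,2,6}:  v_{1} + v_{2} + v_{6} = v_{7} — sig = ⟨3 | 1⟩
  {4,6,8}:  v_{4} + v_{6} + v_{8} = v_{9} — sig = ⟨3 | 1⟩
  {5,6,8}:  v_{5} + v_{6} + v_{8} = v_{1} — sig = ⟨3 | 1⟩
  {1,2,9}:  v_{1} + v_{2} + v_{9} = v_{6} + v_{8} — sig = ⟨3 | 1 1⟩
  {5,7,8}:  v_{5} + v_{7} + v_{8} = 2·v_{1} + v_{2} — sig = ⟨3 | 1 2⟩
  {2,6,8,9}:  v_{2} + v_{6} + v_{8} + v_{9} = v_{3} — sig = ⟨4 | 1⟩

Signatures (|P|; sorted positive RHS coefficients), sorted:
    |P|=2: 7 collections, coeffs (1), (1,1), (1,1), (1,2), (1,2), (1,2,3), (2,2)
    |P|=3: 6 collections, coeffs (), (1), (1), (1), (1,1), (1,2)
    |P|=4: 1 collection, coeffs (1)
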